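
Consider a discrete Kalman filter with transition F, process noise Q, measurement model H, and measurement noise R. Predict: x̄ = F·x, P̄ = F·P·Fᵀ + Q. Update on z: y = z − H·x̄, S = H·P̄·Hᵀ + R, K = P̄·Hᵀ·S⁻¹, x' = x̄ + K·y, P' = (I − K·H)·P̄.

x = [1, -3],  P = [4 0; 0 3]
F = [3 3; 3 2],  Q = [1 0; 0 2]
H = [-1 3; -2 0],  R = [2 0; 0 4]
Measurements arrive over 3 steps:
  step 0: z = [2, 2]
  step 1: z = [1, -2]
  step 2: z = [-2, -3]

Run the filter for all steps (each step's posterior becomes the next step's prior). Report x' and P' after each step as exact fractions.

step 0: x̄ = F·x = [-6, -3]
step 0: P̄ = F·P·Fᵀ + Q = [64 54; 54 50]
step 0: y = z − H·x̄ = [5, -10]
step 0: S = H·P̄·Hᵀ + R = [192 -196; -196 260]
step 0: K = P̄·Hᵀ·S⁻¹ = [49/1438 -671/1438; 237/719 -120/719]
step 0: x' = x̄ + K·y = [-1673/1438, 228/719]
step 0: P' = (I − K·H)·P̄ = [671/719 240/719; 240/719 238/719]
step 1: x̄ = F·x = [-3651/1438, -4107/1438]
step 1: P̄ = F·P·Fᵀ + Q = [13220/719 11067/719; 11067/719 11309/719]
step 1: y = z − H·x̄ = [5054/719, -5089/719]
step 1: S = H·P̄·Hᵀ + R = [50037/719 -39962/719; -39962/719 55756/719]
step 1: K = P̄·Hᵀ·S⁻¹ = [29/602 -28057/63812; 2559/7826 -10377/63812]
step 1: x' = x̄ + K·y = [8311/9116, 70323/118508]
step 1: P' = (I − K·H)·P̄ = [28057/31906 10377/31906; 10377/31906 135385/414778]
step 2: x̄ = F·x = [267549/59254, 464775/118508]
step 2: P̄ = F·P·Fᵀ + Q = [3672065/207389 3059247/207389; 3059247/207389 6272577/414778]
step 2: y = z − H·x̄ = [-1096243/118508, 178668/29627]
step 2: S = H·P̄·Hᵀ + R = [27915915/414778 -11011352/207389; -11011352/207389 15517816/207389]
step 2: K = P̄·Hᵀ·S⁻¹ = [5505676/114937561 -201959207/459750244; 37561443/114937561 -74660637/459750244]
step 2: x' = x̄ + K·y = [327128171/229875122, -18493785/229875122]
step 2: P' = (I − K·H)·P̄ = [201959207/229875122 74660637/229875122; 74660637/229875122 74968803/229875122]

step 0: x' = [-1673/1438, 228/719], P' = [671/719 240/719; 240/719 238/719]
step 1: x' = [8311/9116, 70323/118508], P' = [28057/31906 10377/31906; 10377/31906 135385/414778]
step 2: x' = [327128171/229875122, -18493785/229875122], P' = [201959207/229875122 74660637/229875122; 74660637/229875122 74968803/229875122]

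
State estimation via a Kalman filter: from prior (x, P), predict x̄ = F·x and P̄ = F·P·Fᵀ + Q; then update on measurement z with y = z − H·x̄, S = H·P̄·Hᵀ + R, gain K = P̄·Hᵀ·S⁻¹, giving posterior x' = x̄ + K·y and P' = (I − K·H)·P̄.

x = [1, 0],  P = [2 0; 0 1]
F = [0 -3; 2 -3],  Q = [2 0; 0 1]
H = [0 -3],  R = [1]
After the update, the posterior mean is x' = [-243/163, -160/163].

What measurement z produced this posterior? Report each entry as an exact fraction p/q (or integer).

z = [3]

x̄ = F·x = [0, 2]
P̄ = F·P·Fᵀ + Q = [11 9; 9 18]
S = H·P̄·Hᵀ + R = [163]
K = P̄·Hᵀ·S⁻¹ = [-27/163; -54/163]
x' − x̄ = [-243/163, -486/163] = K·y
y = (KᵀK)⁻¹·Kᵀ·(x' − x̄) = [9]
z = y + H·x̄ = [9] + [-6] = [3]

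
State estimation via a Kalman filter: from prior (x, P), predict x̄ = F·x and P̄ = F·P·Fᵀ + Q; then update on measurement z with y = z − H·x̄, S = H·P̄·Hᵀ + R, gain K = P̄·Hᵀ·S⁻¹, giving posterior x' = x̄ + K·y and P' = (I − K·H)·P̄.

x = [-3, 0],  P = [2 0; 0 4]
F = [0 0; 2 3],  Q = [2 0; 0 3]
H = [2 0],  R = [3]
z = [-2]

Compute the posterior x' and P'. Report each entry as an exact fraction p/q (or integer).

x̄ = F·x = [0, -6]
P̄ = F·P·Fᵀ + Q = [2 0; 0 47]
y = z − H·x̄ = [-2]
S = H·P̄·Hᵀ + R = [11]
K = P̄·Hᵀ·S⁻¹ = [4/11; 0]
x' = x̄ + K·y = [-8/11, -6]
P' = (I − K·H)·P̄ = [6/11 0; 0 47]

x' = [-8/11, -6]
P' = [6/11 0; 0 47]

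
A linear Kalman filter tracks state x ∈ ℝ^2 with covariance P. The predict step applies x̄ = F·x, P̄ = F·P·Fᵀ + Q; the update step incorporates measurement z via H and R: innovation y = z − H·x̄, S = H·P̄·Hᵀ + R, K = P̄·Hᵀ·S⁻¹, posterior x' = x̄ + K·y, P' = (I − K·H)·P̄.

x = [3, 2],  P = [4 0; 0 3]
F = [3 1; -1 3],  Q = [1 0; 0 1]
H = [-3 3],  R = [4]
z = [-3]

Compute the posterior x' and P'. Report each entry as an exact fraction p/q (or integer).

x' = [5057/706, 4323/706]
P' = [11599/706 11427/706; 11427/706 11567/706]

x̄ = F·x = [11, 3]
P̄ = F·P·Fᵀ + Q = [40 -3; -3 32]
y = z − H·x̄ = [21]
S = H·P̄·Hᵀ + R = [706]
K = P̄·Hᵀ·S⁻¹ = [-129/706; 105/706]
x' = x̄ + K·y = [5057/706, 4323/706]
P' = (I − K·H)·P̄ = [11599/706 11427/706; 11427/706 11567/706]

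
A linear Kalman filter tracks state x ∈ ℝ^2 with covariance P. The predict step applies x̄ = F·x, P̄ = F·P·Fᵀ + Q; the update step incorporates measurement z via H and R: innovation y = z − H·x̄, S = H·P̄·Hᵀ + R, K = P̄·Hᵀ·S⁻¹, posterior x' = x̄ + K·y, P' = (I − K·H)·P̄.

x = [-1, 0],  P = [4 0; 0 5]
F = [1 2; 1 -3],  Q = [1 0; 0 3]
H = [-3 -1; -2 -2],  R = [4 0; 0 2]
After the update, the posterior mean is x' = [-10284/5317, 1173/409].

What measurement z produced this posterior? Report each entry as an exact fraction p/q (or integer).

z = [3, -2]

x̄ = F·x = [-1, -1]
P̄ = F·P·Fᵀ + Q = [25 -26; -26 52]
S = H·P̄·Hᵀ + R = [125 46; 46 102]
K = P̄·Hᵀ·S⁻¹ = [-2545/5317 1252/5317; 194/409 -296/409]
x' − x̄ = [-4967/5317, 1582/409] = K·y
y = (KᵀK)⁻¹·Kᵀ·(x' − x̄) = [-1, -6]
z = y + H·x̄ = [-1, -6] + [4, 4] = [3, -2]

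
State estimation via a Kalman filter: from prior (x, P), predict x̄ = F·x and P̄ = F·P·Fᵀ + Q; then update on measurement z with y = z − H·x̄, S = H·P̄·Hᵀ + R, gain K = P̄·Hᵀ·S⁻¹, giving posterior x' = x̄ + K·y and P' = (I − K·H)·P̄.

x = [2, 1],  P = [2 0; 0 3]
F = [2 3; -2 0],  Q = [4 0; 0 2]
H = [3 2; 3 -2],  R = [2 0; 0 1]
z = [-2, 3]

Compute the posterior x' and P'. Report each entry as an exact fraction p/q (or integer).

x' = [1658/9643, -61416/48215]
P' = [798/9643 388/9643; 388/9643 8822/48215]

x̄ = F·x = [7, -4]
P̄ = F·P·Fᵀ + Q = [39 -8; -8 10]
y = z − H·x̄ = [-15, -26]
S = H·P̄·Hᵀ + R = [297 311; 311 488]
K = P̄·Hᵀ·S⁻¹ = [1585/9643 1618/9643; 11732/48215 -11824/48215]
x' = x̄ + K·y = [1658/9643, -61416/48215]
P' = (I − K·H)·P̄ = [798/9643 388/9643; 388/9643 8822/48215]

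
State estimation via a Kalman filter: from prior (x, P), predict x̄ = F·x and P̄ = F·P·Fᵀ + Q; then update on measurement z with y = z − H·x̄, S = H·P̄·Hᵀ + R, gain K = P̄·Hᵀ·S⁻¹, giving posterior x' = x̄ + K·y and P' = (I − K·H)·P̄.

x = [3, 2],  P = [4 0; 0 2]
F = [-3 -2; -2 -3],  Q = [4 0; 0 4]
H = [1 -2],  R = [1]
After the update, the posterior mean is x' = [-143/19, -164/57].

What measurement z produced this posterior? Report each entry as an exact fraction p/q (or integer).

x̄ = F·x = [-13, -12]
P̄ = F·P·Fᵀ + Q = [48 36; 36 38]
S = H·P̄·Hᵀ + R = [57]
K = P̄·Hᵀ·S⁻¹ = [-8/19; -40/57]
x' − x̄ = [104/19, 520/57] = K·y
y = (KᵀK)⁻¹·Kᵀ·(x' − x̄) = [-13]
z = y + H·x̄ = [-13] + [11] = [-2]

z = [-2]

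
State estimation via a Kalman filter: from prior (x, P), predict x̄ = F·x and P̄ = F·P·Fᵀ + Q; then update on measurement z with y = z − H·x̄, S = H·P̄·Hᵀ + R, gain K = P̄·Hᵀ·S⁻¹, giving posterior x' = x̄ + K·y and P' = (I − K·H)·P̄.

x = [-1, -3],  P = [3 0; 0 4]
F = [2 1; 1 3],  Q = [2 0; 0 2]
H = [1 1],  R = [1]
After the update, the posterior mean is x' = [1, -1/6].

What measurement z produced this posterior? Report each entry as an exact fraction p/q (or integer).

z = [1]

x̄ = F·x = [-5, -10]
P̄ = F·P·Fᵀ + Q = [18 18; 18 41]
S = H·P̄·Hᵀ + R = [96]
K = P̄·Hᵀ·S⁻¹ = [3/8; 59/96]
x' − x̄ = [6, 59/6] = K·y
y = (KᵀK)⁻¹·Kᵀ·(x' − x̄) = [16]
z = y + H·x̄ = [16] + [-15] = [1]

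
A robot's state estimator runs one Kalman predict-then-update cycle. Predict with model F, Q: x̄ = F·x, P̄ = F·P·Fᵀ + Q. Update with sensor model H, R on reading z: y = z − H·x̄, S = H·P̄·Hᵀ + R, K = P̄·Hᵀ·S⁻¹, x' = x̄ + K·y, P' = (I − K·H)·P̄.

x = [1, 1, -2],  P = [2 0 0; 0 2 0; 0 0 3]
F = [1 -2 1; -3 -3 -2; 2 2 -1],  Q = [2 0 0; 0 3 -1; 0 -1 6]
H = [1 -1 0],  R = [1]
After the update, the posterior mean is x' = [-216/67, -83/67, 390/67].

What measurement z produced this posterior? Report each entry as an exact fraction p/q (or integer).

z = [-2]

x̄ = F·x = [-3, -2, 6]
P̄ = F·P·Fᵀ + Q = [15 0 -7; 0 51 -19; -7 -19 25]
S = H·P̄·Hᵀ + R = [67]
K = P̄·Hᵀ·S⁻¹ = [15/67; -51/67; 12/67]
x' − x̄ = [-15/67, 51/67, -12/67] = K·y
y = (KᵀK)⁻¹·Kᵀ·(x' − x̄) = [-1]
z = y + H·x̄ = [-1] + [-1] = [-2]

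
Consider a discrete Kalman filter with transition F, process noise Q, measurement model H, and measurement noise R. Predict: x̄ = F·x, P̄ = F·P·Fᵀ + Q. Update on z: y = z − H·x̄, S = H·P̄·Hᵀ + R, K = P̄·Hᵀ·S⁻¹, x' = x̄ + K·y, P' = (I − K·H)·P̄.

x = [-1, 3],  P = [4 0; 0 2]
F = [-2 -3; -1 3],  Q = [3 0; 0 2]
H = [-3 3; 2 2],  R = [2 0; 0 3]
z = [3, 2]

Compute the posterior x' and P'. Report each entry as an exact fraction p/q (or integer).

x̄ = F·x = [-7, 10]
P̄ = F·P·Fᵀ + Q = [37 -10; -10 24]
y = z − H·x̄ = [-48, -4]
S = H·P̄·Hᵀ + R = [731 -78; -78 167]
K = P̄·Hᵀ·S⁻¹ = [-19335/115993 28476/115993; 19218/115993 28424/115993]
x' = x̄ + K·y = [2225/115993, 123770/115993]
P' = (I − K·H)·P̄ = [27802/115993 14912/115993; 14912/115993 27724/115993]

x' = [2225/115993, 123770/115993]
P' = [27802/115993 14912/115993; 14912/115993 27724/115993]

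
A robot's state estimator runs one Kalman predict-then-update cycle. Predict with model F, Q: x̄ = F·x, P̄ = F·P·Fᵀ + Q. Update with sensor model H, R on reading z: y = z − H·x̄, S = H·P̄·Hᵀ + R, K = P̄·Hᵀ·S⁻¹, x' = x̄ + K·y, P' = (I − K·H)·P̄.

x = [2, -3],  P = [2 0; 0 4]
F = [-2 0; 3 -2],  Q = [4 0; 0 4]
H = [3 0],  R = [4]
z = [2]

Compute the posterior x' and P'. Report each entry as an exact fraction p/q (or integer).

x̄ = F·x = [-4, 12]
P̄ = F·P·Fᵀ + Q = [12 -12; -12 38]
y = z − H·x̄ = [14]
S = H·P̄·Hᵀ + R = [112]
K = P̄·Hᵀ·S⁻¹ = [9/28; -9/28]
x' = x̄ + K·y = [1/2, 15/2]
P' = (I − K·H)·P̄ = [3/7 -3/7; -3/7 185/7]

x' = [1/2, 15/2]
P' = [3/7 -3/7; -3/7 185/7]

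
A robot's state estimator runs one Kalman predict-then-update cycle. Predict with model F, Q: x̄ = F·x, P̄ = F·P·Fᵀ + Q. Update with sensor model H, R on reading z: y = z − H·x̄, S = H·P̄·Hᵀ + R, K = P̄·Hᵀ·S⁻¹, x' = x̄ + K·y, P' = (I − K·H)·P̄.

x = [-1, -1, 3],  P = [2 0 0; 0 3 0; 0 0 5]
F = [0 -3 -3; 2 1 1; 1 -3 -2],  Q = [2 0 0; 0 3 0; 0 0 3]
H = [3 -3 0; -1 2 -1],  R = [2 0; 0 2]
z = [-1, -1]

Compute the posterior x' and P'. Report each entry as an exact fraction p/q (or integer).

x' = [-4973/2526, -4183/2526, -1237/2526]
P' = [73381/12630 14425/2526 74303/12630; 14425/2526 14693/2526 15443/2526; 74303/12630 15443/2526 101689/12630]

x̄ = F·x = [-6, 0, -4]
P̄ = F·P·Fᵀ + Q = [74 -24 57; -24 19 -15; 57 -15 52]
y = z − H·x̄ = [17, -11]
S = H·P̄·Hᵀ + R = [1271 -768; -768 474]
K = P̄·Hᵀ·S⁻¹ = [314/2105 -1717/12630; -67/421 -241/2526; -728/2105 -10781/12630]
x' = x̄ + K·y = [-4973/2526, -4183/2526, -1237/2526]
P' = (I − K·H)·P̄ = [73381/12630 14425/2526 74303/12630; 14425/2526 14693/2526 15443/2526; 74303/12630 15443/2526 101689/12630]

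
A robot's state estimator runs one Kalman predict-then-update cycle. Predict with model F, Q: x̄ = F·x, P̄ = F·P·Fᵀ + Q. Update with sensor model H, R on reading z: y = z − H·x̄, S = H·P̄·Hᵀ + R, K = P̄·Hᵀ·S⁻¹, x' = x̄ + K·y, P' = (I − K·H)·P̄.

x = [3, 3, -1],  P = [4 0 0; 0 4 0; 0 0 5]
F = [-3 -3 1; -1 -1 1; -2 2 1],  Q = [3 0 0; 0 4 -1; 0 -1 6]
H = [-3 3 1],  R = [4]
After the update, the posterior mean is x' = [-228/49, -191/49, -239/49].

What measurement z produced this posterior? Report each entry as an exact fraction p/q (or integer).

z = [-3]

x̄ = F·x = [-19, -7, -1]
P̄ = F·P·Fᵀ + Q = [80 29 5; 29 17 4; 5 4 43]
S = H·P̄·Hᵀ + R = [392]
K = P̄·Hᵀ·S⁻¹ = [-37/98; -4/49; 5/49]
x' − x̄ = [703/49, 152/49, -190/49] = K·y
y = (KᵀK)⁻¹·Kᵀ·(x' − x̄) = [-38]
z = y + H·x̄ = [-38] + [35] = [-3]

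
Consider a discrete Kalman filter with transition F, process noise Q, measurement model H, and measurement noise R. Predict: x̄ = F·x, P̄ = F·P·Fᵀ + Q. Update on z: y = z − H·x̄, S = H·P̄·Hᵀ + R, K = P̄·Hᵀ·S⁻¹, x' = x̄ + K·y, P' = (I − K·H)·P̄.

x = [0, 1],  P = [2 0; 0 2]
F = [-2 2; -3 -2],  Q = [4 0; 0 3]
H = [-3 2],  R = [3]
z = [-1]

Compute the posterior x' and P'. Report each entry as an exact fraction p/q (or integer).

x̄ = F·x = [2, -2]
P̄ = F·P·Fᵀ + Q = [20 4; 4 29]
y = z − H·x̄ = [9]
S = H·P̄·Hᵀ + R = [251]
K = P̄·Hᵀ·S⁻¹ = [-52/251; 46/251]
x' = x̄ + K·y = [34/251, -88/251]
P' = (I − K·H)·P̄ = [2316/251 3396/251; 3396/251 5163/251]

x' = [34/251, -88/251]
P' = [2316/251 3396/251; 3396/251 5163/251]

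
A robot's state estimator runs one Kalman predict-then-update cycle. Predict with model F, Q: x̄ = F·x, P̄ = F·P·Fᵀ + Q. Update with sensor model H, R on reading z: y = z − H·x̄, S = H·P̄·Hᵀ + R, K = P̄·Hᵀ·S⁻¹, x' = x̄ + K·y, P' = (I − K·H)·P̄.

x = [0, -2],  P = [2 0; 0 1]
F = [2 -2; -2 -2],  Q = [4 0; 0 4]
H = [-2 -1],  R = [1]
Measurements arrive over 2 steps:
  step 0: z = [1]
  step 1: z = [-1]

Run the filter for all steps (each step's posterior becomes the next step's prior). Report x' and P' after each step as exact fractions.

step 0: x' = [-8/5, 12/5], P' = [256/65 -484/65; -484/65 976/65]
step 1: x' = [-2528/49141, 52988/49141], P' = [64884/49141 -108768/49141; -108768/49141 224612/49141]

step 0: x̄ = F·x = [4, 4]
step 0: P̄ = F·P·Fᵀ + Q = [16 -4; -4 16]
step 0: y = z − H·x̄ = [13]
step 0: S = H·P̄·Hᵀ + R = [65]
step 0: K = P̄·Hᵀ·S⁻¹ = [-28/65; -8/65]
step 0: x' = x̄ + K·y = [-8/5, 12/5]
step 0: P' = (I − K·H)·P̄ = [256/65 -484/65; -484/65 976/65]
step 1: x̄ = F·x = [-8, -8/5]
step 1: P̄ = F·P·Fᵀ + Q = [1812/13 576/13; 576/13 1316/65]
step 1: y = z − H·x̄ = [-93/5]
step 1: S = H·P̄·Hᵀ + R = [49141/65]
step 1: K = P̄·Hᵀ·S⁻¹ = [-21000/49141; -7076/49141]
step 1: x' = x̄ + K·y = [-2528/49141, 52988/49141]
step 1: P' = (I − K·H)·P̄ = [64884/49141 -108768/49141; -108768/49141 224612/49141]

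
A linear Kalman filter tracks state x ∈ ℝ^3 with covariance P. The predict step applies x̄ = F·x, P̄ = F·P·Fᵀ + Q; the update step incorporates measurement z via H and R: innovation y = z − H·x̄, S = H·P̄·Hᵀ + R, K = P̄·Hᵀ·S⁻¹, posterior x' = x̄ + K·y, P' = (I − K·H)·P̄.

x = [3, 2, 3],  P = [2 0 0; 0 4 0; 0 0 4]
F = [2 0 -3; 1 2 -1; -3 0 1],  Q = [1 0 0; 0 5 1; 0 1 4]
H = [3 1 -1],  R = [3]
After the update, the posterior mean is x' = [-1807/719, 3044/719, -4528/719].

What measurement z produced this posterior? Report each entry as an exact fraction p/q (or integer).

x̄ = F·x = [-3, 4, -6]
P̄ = F·P·Fᵀ + Q = [45 16 -24; 16 27 -9; -24 -9 26]
S = H·P̄·Hᵀ + R = [719]
K = P̄·Hᵀ·S⁻¹ = [175/719; 84/719; -107/719]
x' − x̄ = [350/719, 168/719, -214/719] = K·y
y = (KᵀK)⁻¹·Kᵀ·(x' − x̄) = [2]
z = y + H·x̄ = [2] + [1] = [3]

z = [3]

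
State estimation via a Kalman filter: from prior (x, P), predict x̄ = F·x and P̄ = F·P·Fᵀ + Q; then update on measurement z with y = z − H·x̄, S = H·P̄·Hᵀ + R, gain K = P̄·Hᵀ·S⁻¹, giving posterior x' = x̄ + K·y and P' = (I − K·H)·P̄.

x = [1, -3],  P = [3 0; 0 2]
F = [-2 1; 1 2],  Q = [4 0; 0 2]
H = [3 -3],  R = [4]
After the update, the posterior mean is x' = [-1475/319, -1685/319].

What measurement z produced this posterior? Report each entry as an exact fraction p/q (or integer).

x̄ = F·x = [-5, -5]
P̄ = F·P·Fᵀ + Q = [18 -2; -2 13]
S = H·P̄·Hᵀ + R = [319]
K = P̄·Hᵀ·S⁻¹ = [60/319; -45/319]
x' − x̄ = [120/319, -90/319] = K·y
y = (KᵀK)⁻¹·Kᵀ·(x' − x̄) = [2]
z = y + H·x̄ = [2] + [0] = [2]

z = [2]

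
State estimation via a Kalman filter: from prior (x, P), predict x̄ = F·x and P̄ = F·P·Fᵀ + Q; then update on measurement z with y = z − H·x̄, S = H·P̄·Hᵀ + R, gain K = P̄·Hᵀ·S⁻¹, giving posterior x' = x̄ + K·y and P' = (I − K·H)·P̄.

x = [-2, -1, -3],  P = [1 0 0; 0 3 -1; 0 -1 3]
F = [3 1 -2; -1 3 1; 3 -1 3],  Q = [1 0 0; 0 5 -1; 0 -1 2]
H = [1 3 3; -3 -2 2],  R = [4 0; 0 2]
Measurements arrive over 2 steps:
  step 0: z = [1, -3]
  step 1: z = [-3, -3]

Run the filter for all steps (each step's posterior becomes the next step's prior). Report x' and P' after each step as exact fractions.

step 0: x̄ = F·x = [-1, -4, -14]
step 0: P̄ = F·P·Fᵀ + Q = [29 5 -17; 5 30 -12; -17 -12 47]
step 0: y = z − H·x̄ = [56, 14]
step 0: S = H·P̄·Hᵀ + R = [438 79; 79 931]
step 0: K = P̄·Hᵀ·S⁻¹ = [3832/401537 -56825/401537; 62750/401537 -48023/401537; 68577/401537 67070/401537]
step 0: x' = x̄ + K·y = [-982495/401537, 1235530/401537, -842226/401537]
step 0: P' = (I − K·H)·P̄ = [4227322/401537 -3844078/401537 2440080/401537; -3844078/401537 3589583/401537 -2224557/401537; 2440080/401537 -2224557/401537 1502633/401537]
step 1: x̄ = F·x = [-27503/401537, 3846859/401537, -6709693/401537]
step 1: P̄ = F·P·Fᵀ + Q = [4600350/401537 -12347922/401537 21637972/401537; -12347922/401537 44880853/401537 -75581589/401537; 21637972/401537 -75581589/401537 136295502/401537]
step 1: y = z − H·x̄ = [7411394/401537, 19825984/401537]
step 1: S = H·P̄·Hᵀ + R = [332065391/401537 519048182/401537; 519048182/401537 963733628/401537]
step 1: K = P̄·Hᵀ·S⁻¹ = [1977208633/31511148888 1412663467/63022297776; 3213913607/31511148888 -16794483547/63022297776; 3154744301/15755574444 8334813923/31511148888]
step 1: x' = x̄ + K·y = [34605705973/15755574444, -26703708901/15755574444, 359779007/7877787222]
step 1: P' = (I − K·H)·P̄ = [105840432121/31511148888 -96055422889/31511148888 31705778513/15755574444; -96055422889/31511148888 94392034273/31511148888 -29044170917/15755574444; 31705778513/15755574444 -29044170917/15755574444 11340951907/7877787222]

step 0: x' = [-982495/401537, 1235530/401537, -842226/401537], P' = [4227322/401537 -3844078/401537 2440080/401537; -3844078/401537 3589583/401537 -2224557/401537; 2440080/401537 -2224557/401537 1502633/401537]
step 1: x' = [34605705973/15755574444, -26703708901/15755574444, 359779007/7877787222], P' = [105840432121/31511148888 -96055422889/31511148888 31705778513/15755574444; -96055422889/31511148888 94392034273/31511148888 -29044170917/15755574444; 31705778513/15755574444 -29044170917/15755574444 11340951907/7877787222]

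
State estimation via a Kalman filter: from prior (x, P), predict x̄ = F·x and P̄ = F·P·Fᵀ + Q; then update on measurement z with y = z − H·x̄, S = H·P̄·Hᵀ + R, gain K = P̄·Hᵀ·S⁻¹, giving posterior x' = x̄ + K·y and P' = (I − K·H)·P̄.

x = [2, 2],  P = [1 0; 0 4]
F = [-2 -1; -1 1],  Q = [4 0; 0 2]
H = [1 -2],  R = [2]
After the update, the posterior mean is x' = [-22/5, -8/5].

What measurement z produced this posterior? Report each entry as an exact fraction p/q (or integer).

z = [-1]

x̄ = F·x = [-6, 0]
P̄ = F·P·Fᵀ + Q = [12 -2; -2 7]
S = H·P̄·Hᵀ + R = [50]
K = P̄·Hᵀ·S⁻¹ = [8/25; -8/25]
x' − x̄ = [8/5, -8/5] = K·y
y = (KᵀK)⁻¹·Kᵀ·(x' − x̄) = [5]
z = y + H·x̄ = [5] + [-6] = [-1]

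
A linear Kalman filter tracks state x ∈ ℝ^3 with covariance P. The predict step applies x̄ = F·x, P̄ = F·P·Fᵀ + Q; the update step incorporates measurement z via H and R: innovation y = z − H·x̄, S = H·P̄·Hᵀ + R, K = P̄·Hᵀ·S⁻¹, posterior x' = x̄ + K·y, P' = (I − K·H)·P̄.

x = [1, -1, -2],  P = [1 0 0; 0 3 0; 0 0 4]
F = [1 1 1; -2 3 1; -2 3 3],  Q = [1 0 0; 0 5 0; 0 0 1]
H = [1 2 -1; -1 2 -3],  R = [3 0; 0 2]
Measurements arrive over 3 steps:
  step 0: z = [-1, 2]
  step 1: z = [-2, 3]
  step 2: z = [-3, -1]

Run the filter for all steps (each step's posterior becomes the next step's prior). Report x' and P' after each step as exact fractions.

step 0: x' = [18714/24209, -51503/24209, -57578/24209], P' = [54601/24209 -46709/24209 -47385/24209; -46709/24209 81032/24209 71687/24209; -47385/24209 71687/24209 69679/24209]
step 1: x' = [-704414297/567175041, -568659595/567175041, -732024844/567175041], P' = [1198640095/567175041 -1065432163/567175041 -1082213899/567175041; -1065432163/567175041 1906048954/567175041 1697772829/567175041; -1082213899/567175041 1697772829/567175041 1656335869/567175041]
step 2: x' = [-33384421666320/13334312067487, 9350237818843/13334312067487, 21281285516759/13334312067487], P' = [27031415142187/13334312067487 -23833914649833/13334312067487 -24235938425663/13334312067487; -23833914649833/13334312067487 43525511042490/13334312067487 38638179656223/13334312067487; -24235938425663/13334312067487 38638179656223/13334312067487 37672855513933/13334312067487]

step 0: x̄ = F·x = [-2, -7, -11]
step 0: P̄ = F·P·Fᵀ + Q = [9 11 19; 11 40 43; 19 43 68]
step 0: y = z − H·x̄ = [4, -19]
step 0: S = H·P̄·Hᵀ + R = [74 -27; -27 337]
step 0: K = P̄·Hᵀ·S⁻¹ = [2856/24209 -2932/24209; 14556/24209 -3144/24209; 8770/24209 -9139/24209]
step 0: x' = x̄ + K·y = [18714/24209, -51503/24209, -57578/24209]
step 0: P' = (I − K·H)·P̄ = [54601/24209 -46709/24209 -47385/24209; -46709/24209 81032/24209 71687/24209; -47385/24209 71687/24209 69679/24209]
step 1: x̄ = F·x = [-90367/24209, -249515/24209, -364671/24209]
step 1: P̄ = F·P·Fᵀ + Q = [184707/24209 490997/24209 678959/24209; 490997/24209 2318586/24209 2956561/24209; 678959/24209 2956561/24209 4018506/24209]
step 1: y = z − H·x̄ = [176308/24209, -612723/24209]
step 1: S = H·P̄·Hᵀ + R = [2330010/24209 -3865251/24209; -3865251/24209 12305057/24209]
step 1: K = P̄·Hᵀ·S⁻¹ = [49996556/567175041 -13810454/189058347; 349630972/567175041 -35964736/189058347; 218998630/567175041 -81874675/189058347]
step 1: x' = x̄ + K·y = [-704414297/567175041, -568659595/567175041, -732024844/567175041]
step 1: P' = (I − K·H)·P̄ = [1198640095/567175041 -1065432163/567175041 -1082213899/567175041; -1065432163/567175041 1906048954/567175041 1697772829/567175041; -1082213899/567175041 1697772829/567175041 1656335869/567175041]
step 2: x̄ = F·x = [-2005098736/567175041, -343058345/189058347, -2493224723/567175041]
step 2: P̄ = F·P·Fᵀ + Q = [4428453493/567175041 3928358531/189058347 16328865191/567175041; 3928358531/189058347 5971321174/63019449 22911393223/189058347; 16328865191/567175041 22911393223/189058347 93754862494/567175041]
step 2: y = z − H·x̄ = [-131301040/567175041, -7993597876/567175041]
step 2: S = H·P̄·Hᵀ + R = [54398256688/567175041 -90727471481/567175041; -90727471481/567175041 290346861031/567175041]
step 2: K = P̄·Hᵀ·S⁻¹ = [1199841422728/13334312067487 -995714582432/13334312067487; 8192975926308/13334312067487 -2514801116928/13334312067487; 5122521790950/13334312067487 -5753134401845/13334312067487]
step 2: x' = x̄ + K·y = [-33384421666320/13334312067487, 9350237818843/13334312067487, 21281285516759/13334312067487]
step 2: P' = (I − K·H)·P̄ = [27031415142187/13334312067487 -23833914649833/13334312067487 -24235938425663/13334312067487; -23833914649833/13334312067487 43525511042490/13334312067487 38638179656223/13334312067487; -24235938425663/13334312067487 38638179656223/13334312067487 37672855513933/13334312067487]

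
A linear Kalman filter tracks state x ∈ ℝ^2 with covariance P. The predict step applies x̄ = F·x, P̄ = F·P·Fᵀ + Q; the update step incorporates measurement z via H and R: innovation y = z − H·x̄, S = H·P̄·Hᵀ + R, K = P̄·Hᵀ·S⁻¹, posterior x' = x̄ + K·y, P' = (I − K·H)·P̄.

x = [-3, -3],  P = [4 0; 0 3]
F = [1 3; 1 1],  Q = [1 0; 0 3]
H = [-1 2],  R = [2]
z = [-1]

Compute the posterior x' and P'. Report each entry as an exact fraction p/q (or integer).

x̄ = F·x = [-12, -6]
P̄ = F·P·Fᵀ + Q = [32 13; 13 10]
y = z − H·x̄ = [-1]
S = H·P̄·Hᵀ + R = [22]
K = P̄·Hᵀ·S⁻¹ = [-3/11; 7/22]
x' = x̄ + K·y = [-129/11, -139/22]
P' = (I − K·H)·P̄ = [334/11 164/11; 164/11 171/22]

x' = [-129/11, -139/22]
P' = [334/11 164/11; 164/11 171/22]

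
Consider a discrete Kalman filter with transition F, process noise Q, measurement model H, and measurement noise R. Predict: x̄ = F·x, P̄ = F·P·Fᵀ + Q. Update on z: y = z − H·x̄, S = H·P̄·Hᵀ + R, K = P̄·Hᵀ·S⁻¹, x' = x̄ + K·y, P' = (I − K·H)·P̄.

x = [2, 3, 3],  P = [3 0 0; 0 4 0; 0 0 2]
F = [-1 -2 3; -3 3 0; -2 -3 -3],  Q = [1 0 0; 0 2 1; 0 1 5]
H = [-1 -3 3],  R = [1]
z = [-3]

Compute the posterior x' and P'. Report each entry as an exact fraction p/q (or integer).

x̄ = F·x = [1, 3, -22]
P̄ = F·P·Fᵀ + Q = [38 -15 12; -15 65 -17; 12 -17 71]
y = z − H·x̄ = [73]
S = H·P̄·Hᵀ + R = [1407]
K = P̄·Hᵀ·S⁻¹ = [43/1407; -11/67; 12/67]
x' = x̄ + K·y = [4546/1407, -602/67, -598/67]
P' = (I − K·H)·P̄ = [51617/1407 -532/67 288/67; -532/67 1814/67 1633/67; 288/67 1633/67 1733/67]

x' = [4546/1407, -602/67, -598/67]
P' = [51617/1407 -532/67 288/67; -532/67 1814/67 1633/67; 288/67 1633/67 1733/67]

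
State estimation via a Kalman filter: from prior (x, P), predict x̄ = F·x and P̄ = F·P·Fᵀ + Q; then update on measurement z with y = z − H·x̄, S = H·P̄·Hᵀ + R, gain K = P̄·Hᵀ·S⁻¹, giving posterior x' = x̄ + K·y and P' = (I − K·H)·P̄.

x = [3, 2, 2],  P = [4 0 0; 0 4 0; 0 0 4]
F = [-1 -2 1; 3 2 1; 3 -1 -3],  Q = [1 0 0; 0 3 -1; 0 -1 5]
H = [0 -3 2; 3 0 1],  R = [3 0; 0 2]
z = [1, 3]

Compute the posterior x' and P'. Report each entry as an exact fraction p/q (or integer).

x̄ = F·x = [-5, 15, 1]
P̄ = F·P·Fᵀ + Q = [25 -24 -16; -24 59 15; -16 15 81]
y = z − H·x̄ = [44, 17]
S = H·P̄·Hᵀ + R = [678 237; 237 212]
K = P̄·Hᵀ·S⁻¹ = [-5503/87567 10174/29189; -5885/29189 -1269/29189; 333/1717 -105/1717]
x' = x̄ + K·y = [-161093/87567, 157322/29189, 14584/1717]
P' = (I − K·H)·P̄ = [608497/87567 -390265/29189 -34597/1717; -390265/29189 784723/29189 68721/1717; -34597/1717 68721/1717 6093/101]

x' = [-161093/87567, 157322/29189, 14584/1717]
P' = [608497/87567 -390265/29189 -34597/1717; -390265/29189 784723/29189 68721/1717; -34597/1717 68721/1717 6093/101]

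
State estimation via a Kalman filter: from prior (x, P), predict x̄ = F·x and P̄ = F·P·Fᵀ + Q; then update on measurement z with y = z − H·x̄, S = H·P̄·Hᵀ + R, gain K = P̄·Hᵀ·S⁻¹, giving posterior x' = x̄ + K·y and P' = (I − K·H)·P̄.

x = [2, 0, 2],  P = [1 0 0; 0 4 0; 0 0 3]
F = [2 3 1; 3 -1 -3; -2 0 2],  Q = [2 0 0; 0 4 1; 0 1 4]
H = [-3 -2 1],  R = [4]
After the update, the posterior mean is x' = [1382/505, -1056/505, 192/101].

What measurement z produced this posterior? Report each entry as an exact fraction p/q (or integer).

x̄ = F·x = [6, 0, 0]
P̄ = F·P·Fᵀ + Q = [45 -15 2; -15 44 -23; 2 -23 20]
S = H·P̄·Hᵀ + R = [505]
K = P̄·Hᵀ·S⁻¹ = [-103/505; -66/505; 12/101]
x' − x̄ = [-1648/505, -1056/505, 192/101] = K·y
y = (KᵀK)⁻¹·Kᵀ·(x' − x̄) = [16]
z = y + H·x̄ = [16] + [-18] = [-2]

z = [-2]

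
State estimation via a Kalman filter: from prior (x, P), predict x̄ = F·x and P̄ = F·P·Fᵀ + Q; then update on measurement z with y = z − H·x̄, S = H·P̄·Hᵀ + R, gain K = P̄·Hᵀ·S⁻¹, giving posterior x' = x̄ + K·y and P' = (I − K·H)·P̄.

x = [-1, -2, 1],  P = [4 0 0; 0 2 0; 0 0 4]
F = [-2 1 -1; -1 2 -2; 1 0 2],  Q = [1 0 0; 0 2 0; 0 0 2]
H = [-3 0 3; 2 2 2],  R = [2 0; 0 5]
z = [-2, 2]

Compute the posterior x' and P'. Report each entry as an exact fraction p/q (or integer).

x' = [33959/20833, -38165/20833, 19729/20833]
P' = [32120/20833 -55300/20833 30470/20833; -55300/20833 122190/20833 -56740/20833; 30470/20833 -56740/20833 100270/62499]

x̄ = F·x = [-1, -5, 1]
P̄ = F·P·Fᵀ + Q = [23 20 -16; 20 30 -20; -16 -20 22]
y = z − H·x̄ = [-8, 12]
S = H·P̄·Hᵀ + R = [695 -246; -246 177]
K = P̄·Hᵀ·S⁻¹ = [-2475/20833 2916/20833; -2160/20833 4060/20833; 4430/20833 8584/62499]
x' = x̄ + K·y = [33959/20833, -38165/20833, 19729/20833]
P' = (I − K·H)·P̄ = [32120/20833 -55300/20833 30470/20833; -55300/20833 122190/20833 -56740/20833; 30470/20833 -56740/20833 100270/62499]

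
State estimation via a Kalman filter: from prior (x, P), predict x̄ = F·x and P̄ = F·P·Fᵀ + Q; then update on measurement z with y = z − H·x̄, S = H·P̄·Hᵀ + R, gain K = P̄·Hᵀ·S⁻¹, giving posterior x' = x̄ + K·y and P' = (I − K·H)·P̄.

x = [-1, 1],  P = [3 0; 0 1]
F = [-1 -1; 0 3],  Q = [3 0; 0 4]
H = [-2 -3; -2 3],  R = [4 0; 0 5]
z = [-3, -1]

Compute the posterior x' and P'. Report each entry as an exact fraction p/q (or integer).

x̄ = F·x = [0, 3]
P̄ = F·P·Fᵀ + Q = [7 -3; -3 13]
y = z − H·x̄ = [6, -10]
S = H·P̄·Hᵀ + R = [113 -89; -89 186]
K = P̄·Hᵀ·S⁻¹ = [-2977/13097 -3044/13097; -2133/13097 2148/13097]
x' = x̄ + K·y = [12578/13097, 5013/13097]
P' = (I − K·H)·P̄ = [6782/13097 -552/13097; -552/13097 3212/13097]

x' = [12578/13097, 5013/13097]
P' = [6782/13097 -552/13097; -552/13097 3212/13097]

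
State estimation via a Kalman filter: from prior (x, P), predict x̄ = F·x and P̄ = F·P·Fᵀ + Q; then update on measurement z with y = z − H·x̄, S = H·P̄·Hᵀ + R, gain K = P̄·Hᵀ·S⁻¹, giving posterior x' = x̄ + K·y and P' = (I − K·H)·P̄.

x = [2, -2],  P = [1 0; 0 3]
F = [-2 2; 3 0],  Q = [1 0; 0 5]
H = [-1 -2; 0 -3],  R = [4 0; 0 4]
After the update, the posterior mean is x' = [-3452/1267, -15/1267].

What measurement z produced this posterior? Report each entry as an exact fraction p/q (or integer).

z = [2, 1]

x̄ = F·x = [-8, 6]
P̄ = F·P·Fᵀ + Q = [17 -6; -6 14]
S = H·P̄·Hᵀ + R = [53 66; 66 130]
K = P̄·Hᵀ·S⁻¹ = [-919/1267 642/1267; -44/1267 -387/1267]
x' − x̄ = [6684/1267, -7617/1267] = K·y
y = (KᵀK)⁻¹·Kᵀ·(x' − x̄) = [6, 19]
z = y + H·x̄ = [6, 19] + [-4, -18] = [2, 1]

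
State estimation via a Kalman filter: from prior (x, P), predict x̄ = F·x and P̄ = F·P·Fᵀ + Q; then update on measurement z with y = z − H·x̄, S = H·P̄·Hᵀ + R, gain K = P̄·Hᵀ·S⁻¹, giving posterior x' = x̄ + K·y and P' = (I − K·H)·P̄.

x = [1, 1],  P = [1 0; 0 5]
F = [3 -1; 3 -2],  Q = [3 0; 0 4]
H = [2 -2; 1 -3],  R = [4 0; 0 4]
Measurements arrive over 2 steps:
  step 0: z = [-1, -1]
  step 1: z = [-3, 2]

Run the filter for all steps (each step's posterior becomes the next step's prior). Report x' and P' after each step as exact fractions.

step 0: x̄ = F·x = [2, 1]
step 0: P̄ = F·P·Fᵀ + Q = [17 19; 19 33]
step 0: y = z − H·x̄ = [-3, 0]
step 0: S = H·P̄·Hᵀ + R = [52 80; 80 204]
step 0: K = P̄·Hᵀ·S⁻¹ = [149/263 -110/263; 43/263 -120/263]
step 0: x' = x̄ + K·y = [79/263, 134/263]
step 0: P' = (I − K·H)·P̄ = [667/263 369/263; 369/263 283/263]
step 1: x̄ = F·x = [103/263, -31/263]
step 1: P̄ = F·P·Fᵀ + Q = [4861/263 3248/263; 3248/263 3759/263]
step 1: y = z − H·x̄ = [-1057/263, 330/263]
step 1: S = H·P̄·Hᵀ + R = [9548/263 6292/263; 6292/263 20256/263]
step 1: K = P̄·Hᵀ·S⁻¹ = [91321/146212 -5783/13292; 28343/146212 -6069/13292]
step 1: x' = x̄ + K·y = [-389577/146212, -214911/146212]
step 1: P' = (I − K·H)·P̄ = [401189/146212 218547/146212; 218547/146212 161861/146212]

step 0: x' = [79/263, 134/263], P' = [667/263 369/263; 369/263 283/263]
step 1: x' = [-389577/146212, -214911/146212], P' = [401189/146212 218547/146212; 218547/146212 161861/146212]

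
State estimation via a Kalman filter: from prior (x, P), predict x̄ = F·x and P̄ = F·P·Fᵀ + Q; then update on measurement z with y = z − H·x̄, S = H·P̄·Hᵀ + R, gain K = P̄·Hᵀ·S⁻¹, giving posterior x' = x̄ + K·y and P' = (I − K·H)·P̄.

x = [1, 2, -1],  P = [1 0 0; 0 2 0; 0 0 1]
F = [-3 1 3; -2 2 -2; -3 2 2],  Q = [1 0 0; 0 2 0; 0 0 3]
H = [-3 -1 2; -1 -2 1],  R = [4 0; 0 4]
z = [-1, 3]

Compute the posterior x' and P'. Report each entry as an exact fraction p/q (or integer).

x' = [529/2817, -3622/2817, -1120/2817]
P' = [20638/2817 4358/2817 30314/2817; 4358/2817 6106/2817 10210/2817; 30314/2817 10210/2817 49234/2817]

x̄ = F·x = [-4, 4, -1]
P̄ = F·P·Fᵀ + Q = [21 4 19; 4 18 10; 19 10 24]
y = z − H·x̄ = [-7, 8]
S = H·P̄·Hᵀ + R = [63 30; 30 59]
K = P̄·Hᵀ·S⁻¹ = [-1411/2817 80/939; 310/2817 -530/939; -671/2817 -125/939]
x' = x̄ + K·y = [529/2817, -3622/2817, -1120/2817]
P' = (I − K·H)·P̄ = [20638/2817 4358/2817 30314/2817; 4358/2817 6106/2817 10210/2817; 30314/2817 10210/2817 49234/2817]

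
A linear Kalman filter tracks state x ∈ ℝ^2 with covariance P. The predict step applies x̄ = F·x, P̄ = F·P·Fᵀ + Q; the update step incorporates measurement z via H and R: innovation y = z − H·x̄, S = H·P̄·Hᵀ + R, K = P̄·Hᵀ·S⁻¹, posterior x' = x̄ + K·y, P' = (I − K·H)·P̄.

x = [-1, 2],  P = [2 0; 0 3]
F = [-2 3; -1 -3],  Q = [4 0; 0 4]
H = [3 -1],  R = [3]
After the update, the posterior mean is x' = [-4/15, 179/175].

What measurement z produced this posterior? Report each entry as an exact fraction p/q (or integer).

z = [-2]

x̄ = F·x = [8, -5]
P̄ = F·P·Fᵀ + Q = [39 -23; -23 33]
S = H·P̄·Hᵀ + R = [525]
K = P̄·Hᵀ·S⁻¹ = [4/15; -34/175]
x' − x̄ = [-124/15, 1054/175] = K·y
y = (KᵀK)⁻¹·Kᵀ·(x' − x̄) = [-31]
z = y + H·x̄ = [-31] + [29] = [-2]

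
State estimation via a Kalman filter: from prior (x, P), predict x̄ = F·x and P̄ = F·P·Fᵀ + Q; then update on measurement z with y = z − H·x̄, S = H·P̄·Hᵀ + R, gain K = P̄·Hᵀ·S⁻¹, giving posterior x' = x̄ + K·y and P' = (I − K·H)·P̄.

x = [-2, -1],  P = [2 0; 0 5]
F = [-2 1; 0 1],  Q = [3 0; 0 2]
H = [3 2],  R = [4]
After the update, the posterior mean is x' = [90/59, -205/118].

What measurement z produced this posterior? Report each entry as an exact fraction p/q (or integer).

z = [1]

x̄ = F·x = [3, -1]
P̄ = F·P·Fᵀ + Q = [16 5; 5 7]
S = H·P̄·Hᵀ + R = [236]
K = P̄·Hᵀ·S⁻¹ = [29/118; 29/236]
x' − x̄ = [-87/59, -87/118] = K·y
y = (KᵀK)⁻¹·Kᵀ·(x' − x̄) = [-6]
z = y + H·x̄ = [-6] + [7] = [1]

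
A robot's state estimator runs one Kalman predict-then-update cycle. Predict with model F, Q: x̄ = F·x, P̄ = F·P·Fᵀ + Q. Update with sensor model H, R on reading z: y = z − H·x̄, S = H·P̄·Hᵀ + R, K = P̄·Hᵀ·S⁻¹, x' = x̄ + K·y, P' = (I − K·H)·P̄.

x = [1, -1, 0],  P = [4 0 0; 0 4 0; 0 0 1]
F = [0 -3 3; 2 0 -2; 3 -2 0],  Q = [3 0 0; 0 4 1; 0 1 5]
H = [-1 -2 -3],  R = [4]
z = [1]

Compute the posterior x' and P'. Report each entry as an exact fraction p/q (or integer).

x' = [33/47, -23/47, -10/47]
P' = [40224/1081 -19122/1081 -516/1081; -19122/1081 12255/1081 -1640/1081; -516/1081 -1640/1081 1592/1081]

x̄ = F·x = [3, 2, 5]
P̄ = F·P·Fᵀ + Q = [48 -6 24; -6 24 25; 24 25 57]
y = z − H·x̄ = [23]
S = H·P̄·Hᵀ + R = [1081]
K = P̄·Hᵀ·S⁻¹ = [-108/1081; -117/1081; -245/1081]
x' = x̄ + K·y = [33/47, -23/47, -10/47]
P' = (I − K·H)·P̄ = [40224/1081 -19122/1081 -516/1081; -19122/1081 12255/1081 -1640/1081; -516/1081 -1640/1081 1592/1081]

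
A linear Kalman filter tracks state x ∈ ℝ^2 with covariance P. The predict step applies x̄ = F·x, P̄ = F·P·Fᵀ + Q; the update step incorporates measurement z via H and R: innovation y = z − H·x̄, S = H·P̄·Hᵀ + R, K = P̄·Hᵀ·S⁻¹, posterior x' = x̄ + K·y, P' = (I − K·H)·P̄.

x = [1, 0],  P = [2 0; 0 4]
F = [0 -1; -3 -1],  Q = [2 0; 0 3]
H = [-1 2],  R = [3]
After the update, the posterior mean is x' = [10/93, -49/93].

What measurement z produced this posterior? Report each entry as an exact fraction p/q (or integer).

x̄ = F·x = [0, -3]
P̄ = F·P·Fᵀ + Q = [6 4; 4 25]
S = H·P̄·Hᵀ + R = [93]
K = P̄·Hᵀ·S⁻¹ = [2/93; 46/93]
x' − x̄ = [10/93, 230/93] = K·y
y = (KᵀK)⁻¹·Kᵀ·(x' − x̄) = [5]
z = y + H·x̄ = [5] + [-6] = [-1]

z = [-1]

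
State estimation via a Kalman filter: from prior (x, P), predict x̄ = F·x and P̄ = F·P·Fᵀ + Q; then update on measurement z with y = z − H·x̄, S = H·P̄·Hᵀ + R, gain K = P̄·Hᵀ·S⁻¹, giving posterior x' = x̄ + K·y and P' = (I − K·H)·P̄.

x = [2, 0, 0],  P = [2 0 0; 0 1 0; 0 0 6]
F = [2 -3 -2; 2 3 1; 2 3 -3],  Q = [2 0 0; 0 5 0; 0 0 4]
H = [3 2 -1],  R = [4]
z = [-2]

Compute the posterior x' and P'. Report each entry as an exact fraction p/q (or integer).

x' = [-5/3, 5/2, 5/3]
P' = [583/27 -56/3 707/27; -56/3 53/2 -10/3; 707/27 -10/3 1927/27]

x̄ = F·x = [4, 4, 4]
P̄ = F·P·Fᵀ + Q = [43 -13 35; -13 28 -1; 35 -1 75]
y = z − H·x̄ = [-18]
S = H·P̄·Hᵀ + R = [216]
K = P̄·Hᵀ·S⁻¹ = [17/54; 1/12; 7/54]
x' = x̄ + K·y = [-5/3, 5/2, 5/3]
P' = (I − K·H)·P̄ = [583/27 -56/3 707/27; -56/3 53/2 -10/3; 707/27 -10/3 1927/27]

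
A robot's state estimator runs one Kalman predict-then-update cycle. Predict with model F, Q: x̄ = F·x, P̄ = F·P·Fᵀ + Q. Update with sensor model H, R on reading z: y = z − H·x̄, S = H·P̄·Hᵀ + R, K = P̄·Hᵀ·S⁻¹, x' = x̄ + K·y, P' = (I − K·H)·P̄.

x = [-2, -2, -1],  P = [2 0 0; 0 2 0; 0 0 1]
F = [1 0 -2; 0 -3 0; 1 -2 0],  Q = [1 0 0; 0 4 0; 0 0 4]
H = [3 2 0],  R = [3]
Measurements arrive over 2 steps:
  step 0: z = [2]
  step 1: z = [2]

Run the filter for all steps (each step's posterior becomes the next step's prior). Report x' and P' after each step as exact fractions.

step 0: x' = [-15/11, 22/7, 4/77], P' = [91/22 -6 -23/11; -6 66/7 24/7; -23/11 24/7 628/77]
step 1: x' = [111784/38081, -130762/38081, -95830/38081], P' = [1629461/190405 -2394408/190405 -1858461/190405; -2394408/190405 3659394/190405 2845728/190405; -1858461/190405 2845728/190405 3579176/190405]

step 0: x̄ = F·x = [0, 6, 2]
step 0: P̄ = F·P·Fᵀ + Q = [7 0 2; 0 22 12; 2 12 14]
step 0: y = z − H·x̄ = [-10]
step 0: S = H·P̄·Hᵀ + R = [154]
step 0: K = P̄·Hᵀ·S⁻¹ = [3/22; 2/7; 15/77]
step 0: x' = x̄ + K·y = [-15/11, 22/7, 4/77]
step 0: P' = (I − K·H)·P̄ = [91/22 -6 -23/11; -6 66/7 24/7; -23/11 24/7 628/77]
step 1: x̄ = F·x = [-113/77, -66/7, -589/77]
step 1: P̄ = F·P·Fᵀ + Q = [7103/154 270/7 5241/154; 270/7 622/7 522/7; 5241/154 522/7 10757/154]
step 1: y = z − H·x̄ = [1945/77]
step 1: S = H·P̄·Hᵀ + R = [190405/154]
step 1: K = P̄·Hᵀ·S⁻¹ = [33189/190405; 45188/190405; 38691/190405]
step 1: x' = x̄ + K·y = [111784/38081, -130762/38081, -95830/38081]
step 1: P' = (I − K·H)·P̄ = [1629461/190405 -2394408/190405 -1858461/190405; -2394408/190405 3659394/190405 2845728/190405; -1858461/190405 2845728/190405 3579176/190405]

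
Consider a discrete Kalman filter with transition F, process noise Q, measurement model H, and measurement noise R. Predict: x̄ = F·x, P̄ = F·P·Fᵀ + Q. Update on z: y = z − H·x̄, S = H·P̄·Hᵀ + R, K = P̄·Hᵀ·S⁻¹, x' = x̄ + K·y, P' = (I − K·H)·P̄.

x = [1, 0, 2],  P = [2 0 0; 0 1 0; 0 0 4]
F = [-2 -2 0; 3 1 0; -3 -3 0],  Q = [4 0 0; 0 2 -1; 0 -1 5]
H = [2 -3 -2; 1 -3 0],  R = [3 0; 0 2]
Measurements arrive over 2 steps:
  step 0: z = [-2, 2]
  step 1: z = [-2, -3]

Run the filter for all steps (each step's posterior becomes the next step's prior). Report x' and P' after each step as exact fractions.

step 0: x̄ = F·x = [-2, 3, -3]
step 0: P̄ = F·P·Fᵀ + Q = [16 -14 18; -14 21 -22; 18 -22 32]
step 0: y = z − H·x̄ = [5, 13]
step 0: S = H·P̄·Hᵀ + R = [144 179; 179 291]
step 0: K = P̄·Hᵀ·S⁻¹ = [676/9863 1550/9863; 106/9863 -2675/9863; -3978/9863 5294/9863]
step 0: x' = x̄ + K·y = [3804/9863, -4656/9863, 19343/9863]
step 0: P' = (I − K·H)·P̄ = [42220/9863 13040/9863 21646/9863; 13040/9863 6130/9863 3686/9863; 21646/9863 3686/9863 22084/9863]
step 1: x̄ = F·x = [1704/9863, 6756/9863, 2556/9863]
step 1: P̄ = F·P·Fᵀ + Q = [337172/9863 -369900/9863 446580/9863; -369900/9863 484076/9863 -564713/9863; 446580/9863 -564713/9863 719185/9863]
step 1: y = z − H·x̄ = [2246/9863, -1575/1409]
step 1: S = H·P̄·Hᵀ + R = [2701305/9863 582670/1409; 582670/1409 990426/1409]
step 1: K = P̄·Hᵀ·S⁻¹ = [13948108/106072535 2786200/21214507; 3289806/106072535 -5962682/21214507; -38823132/106072535 22236839/42429014]
step 1: x' = x̄ + K·y = [5929816/106072535, 106733022/106072535, -86987373/212145070]
step 1: P' = (I − K·H)·P̄ = [322636996/106072535 98258332/106072535 154327336/106072535; 98258332/106072535 52628384/106072535 14381047/106072535; 154327336/106072535 14381047/106072535 381980927/212145070]

step 0: x' = [3804/9863, -4656/9863, 19343/9863], P' = [42220/9863 13040/9863 21646/9863; 13040/9863 6130/9863 3686/9863; 21646/9863 3686/9863 22084/9863]
step 1: x' = [5929816/106072535, 106733022/106072535, -86987373/212145070], P' = [322636996/106072535 98258332/106072535 154327336/106072535; 98258332/106072535 52628384/106072535 14381047/106072535; 154327336/106072535 14381047/106072535 381980927/212145070]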